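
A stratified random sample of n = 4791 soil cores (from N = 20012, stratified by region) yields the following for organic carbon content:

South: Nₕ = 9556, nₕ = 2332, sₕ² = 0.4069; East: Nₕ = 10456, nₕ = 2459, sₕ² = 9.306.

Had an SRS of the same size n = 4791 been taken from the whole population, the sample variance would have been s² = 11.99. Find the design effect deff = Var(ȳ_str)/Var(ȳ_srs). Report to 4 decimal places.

0.4309

Var(ȳ_str) = Σ Wₕ²(1−fₕ)sₕ²/nₕ with Wₕ = Nₕ/20012:
  South: (9556/20012)²·(1−2332/9556)·0.4069/2332 = 3.0076828 × 10^-5
  East: (10456/20012)²·(1−2459/10456)·9.306/2459 = 7.9016211 × 10^-4
  → Var(ȳ_str) = 8.2023894 × 10^-4.
Var(ȳ_srs) = (1 − 4791/20012)·11.99/4791 = 0.0019034685.
deff = (8.2023894 × 10^-4) / 0.0019034685 = 0.4309.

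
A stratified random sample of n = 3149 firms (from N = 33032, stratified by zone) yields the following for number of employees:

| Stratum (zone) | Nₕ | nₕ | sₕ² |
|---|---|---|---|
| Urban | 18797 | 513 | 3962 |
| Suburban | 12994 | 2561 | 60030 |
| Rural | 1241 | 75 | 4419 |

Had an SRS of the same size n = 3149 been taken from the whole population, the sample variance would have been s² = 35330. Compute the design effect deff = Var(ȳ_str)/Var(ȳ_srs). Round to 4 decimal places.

Var(ȳ_str) = Σ Wₕ²(1−fₕ)sₕ²/nₕ with Wₕ = Nₕ/33032:
  Urban: (18797/33032)²·(1−513/18797)·3962/513 = 2.432692
  Suburban: (12994/33032)²·(1−2561/12994)·60030/2561 = 2.9123334
  Rural: (1241/33032)²·(1−75/1241)·4419/75 = 0.078138187
  → Var(ȳ_str) = 5.4231636.
Var(ȳ_srs) = (1 − 3149/33032)·35330/3149 = 10.149866.
deff = 5.4231636 / 10.149866 = 0.5343.

0.5343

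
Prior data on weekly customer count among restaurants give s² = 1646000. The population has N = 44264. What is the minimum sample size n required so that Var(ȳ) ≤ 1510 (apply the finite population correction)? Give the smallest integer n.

Without fpc, n₀ = s²/D = 1646000/1510 = 1090.0662.
With fpc, (1 − n/N)·s²/n ≤ D requires n ≥ n₀/(1 + n₀/N) = 1090.0662/(1 + 1090.0662/44264) = 1063.8669.
Rounding up, n = 1064.

1064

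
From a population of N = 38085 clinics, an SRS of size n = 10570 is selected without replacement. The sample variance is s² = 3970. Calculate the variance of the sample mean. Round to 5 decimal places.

0.27135

Under SRS without replacement, Var(ȳ) = (1 − f)·s²/n with f = n/N = 10570/38085 = 0.27753709.
Var(ȳ) = (1 − 0.27753709)·3970/10570 = 0.72246291·0.3755913 = 0.27135078.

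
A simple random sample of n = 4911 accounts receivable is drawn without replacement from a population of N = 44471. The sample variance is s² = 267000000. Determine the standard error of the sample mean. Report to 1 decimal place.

Under SRS without replacement, Var(ȳ) = (1 − f)·s²/n with f = n/N = 4911/44471 = 0.11043152.
Var(ȳ) = (1 − 0.11043152)·267000000/4911 = 0.88956848·54367.746 = 48363.833.
SE(ȳ) = √(48363.833) = 219.9.

219.9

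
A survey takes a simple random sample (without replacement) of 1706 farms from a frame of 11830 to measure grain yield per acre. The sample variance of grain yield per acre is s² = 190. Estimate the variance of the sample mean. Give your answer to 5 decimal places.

Under SRS without replacement, Var(ȳ) = (1 − f)·s²/n with f = n/N = 1706/11830 = 0.14420964.
Var(ȳ) = (1 − 0.14420964)·190/1706 = 0.85579036·0.11137163 = 0.095310767.

0.09531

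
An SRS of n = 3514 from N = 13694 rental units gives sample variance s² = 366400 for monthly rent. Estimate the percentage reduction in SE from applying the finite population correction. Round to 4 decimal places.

f = n/N = 3514/13694 = 0.25660873.
SE_no-fpc = √(s²/n) = 10.211202; SE_fpc = √((1−f)s²/n) = 8.8041125.
Ratio = √(1−f) = 0.86220141. Reduction = 100·(1 − 0.86220141) = 13.7799%.

13.7799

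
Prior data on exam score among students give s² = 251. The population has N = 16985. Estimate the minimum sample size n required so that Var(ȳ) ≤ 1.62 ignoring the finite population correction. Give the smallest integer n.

Without fpc, n₀ = s²/D = 251/1.62 = 154.9383.
Rounding up, n = 155.

155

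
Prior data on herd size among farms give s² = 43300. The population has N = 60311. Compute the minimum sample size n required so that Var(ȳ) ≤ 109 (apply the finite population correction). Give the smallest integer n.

Without fpc, n₀ = s²/D = 43300/109 = 397.2477.
With fpc, (1 − n/N)·s²/n ≤ D requires n ≥ n₀/(1 + n₀/N) = 397.2477/(1 + 397.2477/60311) = 394.6483.
Rounding up, n = 395.

395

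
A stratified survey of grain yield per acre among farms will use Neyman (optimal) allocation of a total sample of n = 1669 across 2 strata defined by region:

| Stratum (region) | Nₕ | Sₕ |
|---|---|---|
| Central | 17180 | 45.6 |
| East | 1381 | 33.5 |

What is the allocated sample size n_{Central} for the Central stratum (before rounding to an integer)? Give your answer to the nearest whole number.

1576

Neyman allocation: nₕ = n·NₕSₕ / Σⱼ NⱼSⱼ.
Σ NⱼSⱼ = 17180·45.6 + 1381·33.5 = 829671.5.
n_{Central} = 1669·17180·45.6 / 829671.5 = 1576.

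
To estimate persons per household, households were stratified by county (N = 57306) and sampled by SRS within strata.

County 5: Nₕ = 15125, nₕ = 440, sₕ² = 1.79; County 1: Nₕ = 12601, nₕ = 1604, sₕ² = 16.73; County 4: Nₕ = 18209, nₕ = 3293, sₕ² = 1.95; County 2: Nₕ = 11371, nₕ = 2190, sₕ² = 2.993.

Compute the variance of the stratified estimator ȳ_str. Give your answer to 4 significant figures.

8.077 × 10^-4

Var(ȳ_str) = Σₕ Wₕ²(1 − fₕ)sₕ²/nₕ with Wₕ = Nₕ/N, N = 57306.
County 5: Wₕ = 0.26393397; term = 0.26393397²·(1 − 0.02909091)·1.79/440 = 2.7514999 × 10^-4.
County 1: Wₕ = 0.21988971; term = 0.21988971²·(1 − 0.12729148)·16.73/1604 = 4.4011951 × 10^-4.
County 4: Wₕ = 0.31775032; term = 0.31775032²·(1 − 0.18084464)·1.95/3293 = 4.8975757 × 10^-5.
County 2: Wₕ = 0.19842599; term = 0.19842599²·(1 − 0.19259520)·2.993/2190 = 4.3446126 × 10^-5.
Sum = 8.0769138 × 10^-4.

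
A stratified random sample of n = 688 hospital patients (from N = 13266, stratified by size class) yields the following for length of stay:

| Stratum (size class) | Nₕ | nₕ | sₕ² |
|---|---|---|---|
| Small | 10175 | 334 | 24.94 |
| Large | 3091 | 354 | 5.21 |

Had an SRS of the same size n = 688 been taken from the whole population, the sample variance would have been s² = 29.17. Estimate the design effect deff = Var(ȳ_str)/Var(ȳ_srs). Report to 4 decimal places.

Var(ȳ_str) = Σ Wₕ²(1−fₕ)sₕ²/nₕ with Wₕ = Nₕ/13266:
  Small: (10175/13266)²·(1−334/10175)·24.94/334 = 0.042485785
  Large: (3091/13266)²·(1−354/3091)·5.21/354 = 7.0750299 × 10^-4
  → Var(ȳ_str) = 0.043193288.
Var(ȳ_srs) = (1 − 688/13266)·29.17/688 = 0.040199402.
deff = 0.043193288 / 0.040199402 = 1.0745.

1.0745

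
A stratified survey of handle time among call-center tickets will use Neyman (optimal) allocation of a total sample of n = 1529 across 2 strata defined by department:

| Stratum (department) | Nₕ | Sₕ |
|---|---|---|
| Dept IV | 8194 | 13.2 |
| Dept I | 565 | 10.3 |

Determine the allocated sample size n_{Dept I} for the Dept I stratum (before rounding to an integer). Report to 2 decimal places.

Neyman allocation: nₕ = n·NₕSₕ / Σⱼ NⱼSⱼ.
Σ NⱼSⱼ = 8194·13.2 + 565·10.3 = 113980.3.
n_{Dept I} = 1529·565·10.3 / 113980.3 = 78.07.

78.07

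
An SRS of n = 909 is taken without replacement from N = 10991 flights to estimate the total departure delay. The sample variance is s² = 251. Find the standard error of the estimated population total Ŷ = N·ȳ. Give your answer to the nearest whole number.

Var(Ŷ) = N²·Var(ȳ) = N²·(1 − n/N)·s²/n.
f = 909/10991 = 0.08270403; Var(ȳ) = 0.91729597·251/909 = 0.25329075.
Var(Ŷ) = 10991² · 0.25329075 = 3.059805 × 10^7.
SE(Ŷ) = √(3.059805 × 10^7) = 5532.

5532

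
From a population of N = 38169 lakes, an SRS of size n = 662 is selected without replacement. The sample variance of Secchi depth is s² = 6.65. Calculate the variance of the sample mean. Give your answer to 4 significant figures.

0.009871

Under SRS without replacement, Var(ȳ) = (1 − f)·s²/n with f = n/N = 662/38169 = 0.01734392.
Var(ȳ) = (1 − 0.01734392)·6.65/662 = 0.98265608·0.010045317 = 0.0098710921.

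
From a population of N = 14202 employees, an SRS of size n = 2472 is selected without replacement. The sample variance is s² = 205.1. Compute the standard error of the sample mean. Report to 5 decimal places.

0.26178

Under SRS without replacement, Var(ȳ) = (1 − f)·s²/n with f = n/N = 2472/14202 = 0.17405999.
Var(ȳ) = (1 − 0.17405999)·205.1/2472 = 0.82594001·0.082969256 = 0.068527628.
SE(ȳ) = √(0.068527628) = 0.26178.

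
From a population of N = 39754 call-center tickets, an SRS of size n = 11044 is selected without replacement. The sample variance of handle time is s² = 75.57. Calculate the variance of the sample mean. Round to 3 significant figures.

0.00494

Under SRS without replacement, Var(ȳ) = (1 − f)·s²/n with f = n/N = 11044/39754 = 0.27780852.
Var(ȳ) = (1 − 0.27780852)·75.57/11044 = 0.72219148·0.0068426295 = 0.0049416887.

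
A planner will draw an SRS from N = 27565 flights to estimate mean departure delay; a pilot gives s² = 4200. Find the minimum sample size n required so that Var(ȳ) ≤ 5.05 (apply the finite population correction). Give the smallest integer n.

808

Without fpc, n₀ = s²/D = 4200/5.05 = 831.6832.
With fpc, (1 − n/N)·s²/n ≤ D requires n ≥ n₀/(1 + n₀/N) = 831.6832/(1 + 831.6832/27565) = 807.3248.
Rounding up, n = 808.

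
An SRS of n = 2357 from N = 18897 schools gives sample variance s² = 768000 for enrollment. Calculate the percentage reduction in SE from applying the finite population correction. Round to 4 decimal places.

6.4441

f = n/N = 2357/18897 = 0.12472879.
SE_no-fpc = √(s²/n) = 18.050981; SE_fpc = √((1−f)s²/n) = 16.887764.
Ratio = √(1−f) = 0.93555930. Reduction = 100·(1 − 0.93555930) = 6.4441%.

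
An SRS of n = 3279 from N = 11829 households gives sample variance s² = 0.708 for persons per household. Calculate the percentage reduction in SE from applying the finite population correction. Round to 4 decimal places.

14.9824

f = n/N = 3279/11829 = 0.27720010.
SE_no-fpc = √(s²/n) = 0.014694199; SE_fpc = √((1−f)s²/n) = 0.012492661.
Ratio = √(1−f) = 0.85017639. Reduction = 100·(1 − 0.85017639) = 14.9824%.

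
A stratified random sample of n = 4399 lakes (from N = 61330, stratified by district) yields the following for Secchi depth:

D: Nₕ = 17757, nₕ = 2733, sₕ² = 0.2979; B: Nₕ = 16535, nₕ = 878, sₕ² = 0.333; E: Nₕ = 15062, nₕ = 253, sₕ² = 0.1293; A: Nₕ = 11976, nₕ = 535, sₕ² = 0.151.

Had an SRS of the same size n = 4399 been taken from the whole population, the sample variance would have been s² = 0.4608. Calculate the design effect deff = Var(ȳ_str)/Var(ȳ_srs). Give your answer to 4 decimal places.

Var(ȳ_str) = Σ Wₕ²(1−fₕ)sₕ²/nₕ with Wₕ = Nₕ/61330:
  D: (17757/61330)²·(1−2733/17757)·0.2979/2733 = 7.731079 × 10^-6
  B: (16535/61330)²·(1−878/16535)·0.333/878 = 2.610457 × 10^-5
  E: (15062/61330)²·(1−253/15062)·0.1293/253 = 3.0306826 × 10^-5
  A: (11976/61330)²·(1−535/11976)·0.151/535 = 1.0281418 × 10^-5
  → Var(ȳ_str) = 7.4423893 × 10^-5.
Var(ȳ_srs) = (1 − 4399/61330)·0.4608/4399 = 9.7237628 × 10^-5.
deff = (7.4423893 × 10^-5) / (9.7237628 × 10^-5) = 0.7654.

0.7654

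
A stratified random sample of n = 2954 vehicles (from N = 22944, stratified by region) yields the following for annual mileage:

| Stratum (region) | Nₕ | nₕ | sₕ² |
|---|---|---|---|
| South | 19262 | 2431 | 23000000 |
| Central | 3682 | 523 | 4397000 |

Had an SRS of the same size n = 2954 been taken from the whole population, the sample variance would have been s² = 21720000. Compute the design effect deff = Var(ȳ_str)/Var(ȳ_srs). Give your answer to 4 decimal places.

0.9385

Var(ȳ_str) = Σ Wₕ²(1−fₕ)sₕ²/nₕ with Wₕ = Nₕ/22944:
  South: (19262/22944)²·(1−2431/19262)·23000000/2431 = 5826.6094
  Central: (3682/22944)²·(1−523/3682)·4397000/523 = 185.75902
  → Var(ȳ_str) = 6012.3684.
Var(ȳ_srs) = (1 − 2954/22944)·21720000/2954 = 6406.0893.
deff = 6012.3684 / 6406.0893 = 0.9385.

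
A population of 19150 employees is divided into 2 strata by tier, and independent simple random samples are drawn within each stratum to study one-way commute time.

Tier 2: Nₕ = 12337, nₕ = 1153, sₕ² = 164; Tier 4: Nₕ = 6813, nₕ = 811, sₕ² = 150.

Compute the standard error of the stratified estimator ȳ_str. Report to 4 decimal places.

Var(ȳ_str) = Σₕ Wₕ²(1 − fₕ)sₕ²/nₕ with Wₕ = Nₕ/N, N = 19150.
Tier 2: Wₕ = 0.64422977; term = 0.64422977²·(1 − 0.09345870)·164/1153 = 0.053516008.
Tier 4: Wₕ = 0.35577023; term = 0.35577023²·(1 − 0.11903713)·150/811 = 0.020623731.
Sum = 0.074139739.
SE = √(0.074139739) = 0.2723.

0.2723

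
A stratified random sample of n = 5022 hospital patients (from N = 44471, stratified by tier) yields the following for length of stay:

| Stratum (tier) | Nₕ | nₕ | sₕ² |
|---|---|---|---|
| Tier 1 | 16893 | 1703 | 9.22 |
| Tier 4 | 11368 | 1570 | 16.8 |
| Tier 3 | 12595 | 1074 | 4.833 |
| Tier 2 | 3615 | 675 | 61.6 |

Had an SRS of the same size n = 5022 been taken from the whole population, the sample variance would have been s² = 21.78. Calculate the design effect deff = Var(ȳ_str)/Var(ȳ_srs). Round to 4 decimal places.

Var(ȳ_str) = Σ Wₕ²(1−fₕ)sₕ²/nₕ with Wₕ = Nₕ/44471:
  Tier 1: (16893/44471)²·(1−1703/16893)·9.22/1703 = 7.024688 × 10^-4
  Tier 4: (11368/44471)²·(1−1570/11368)·16.8/1570 = 6.026669 × 10^-4
  Tier 3: (12595/44471)²·(1−1074/12595)·4.833/1074 = 3.3017719 × 10^-4
  Tier 2: (3615/44471)²·(1−675/3615)·61.6/675 = 4.9043198 × 10^-4
  → Var(ȳ_str) = 0.0021257449.
Var(ȳ_srs) = (1 − 5022/44471)·21.78/5022 = 0.0038471602.
deff = 0.0021257449 / 0.0038471602 = 0.5525.

0.5525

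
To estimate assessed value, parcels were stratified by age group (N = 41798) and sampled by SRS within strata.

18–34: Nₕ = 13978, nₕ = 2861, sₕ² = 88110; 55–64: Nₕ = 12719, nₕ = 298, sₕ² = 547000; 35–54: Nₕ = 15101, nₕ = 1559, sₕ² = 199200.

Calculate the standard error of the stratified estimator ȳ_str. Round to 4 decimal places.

Var(ȳ_str) = Σₕ Wₕ²(1 − fₕ)sₕ²/nₕ with Wₕ = Nₕ/N, N = 41798.
18–34: Wₕ = 0.33441791; term = 0.33441791²·(1 − 0.20467878)·88110/2861 = 2.739233.
55–64: Wₕ = 0.30429686; term = 0.30429686²·(1 − 0.02342951)·547000/298 = 165.98528.
35–54: Wₕ = 0.36128523; term = 0.36128523²·(1 − 0.10323820)·199200/1559 = 14.956182.
Sum = 183.6807.
SE = √(183.6807) = 13.5529.

13.5529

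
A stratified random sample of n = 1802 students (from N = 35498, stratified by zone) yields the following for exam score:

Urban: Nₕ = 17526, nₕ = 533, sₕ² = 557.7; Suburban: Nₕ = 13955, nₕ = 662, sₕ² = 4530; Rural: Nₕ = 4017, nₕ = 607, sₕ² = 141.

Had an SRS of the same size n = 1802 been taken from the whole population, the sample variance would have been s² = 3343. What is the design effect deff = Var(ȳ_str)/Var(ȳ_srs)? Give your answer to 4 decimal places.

Var(ȳ_str) = Σ Wₕ²(1−fₕ)sₕ²/nₕ with Wₕ = Nₕ/35498:
  Urban: (17526/35498)²·(1−533/17526)·557.7/533 = 0.24729682
  Suburban: (13955/35498)²·(1−662/13955)·4530/662 = 1.0073614
  Rural: (4017/35498)²·(1−607/4017)·141/607 = 0.0025251016
  → Var(ȳ_str) = 1.2571833.
Var(ȳ_srs) = (1 − 1802/35498)·3343/1802 = 1.7609866.
deff = 1.2571833 / 1.7609866 = 0.7139.

0.7139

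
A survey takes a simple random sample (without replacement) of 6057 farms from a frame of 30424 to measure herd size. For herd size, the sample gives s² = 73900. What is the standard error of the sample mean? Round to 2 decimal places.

3.13

Under SRS without replacement, Var(ȳ) = (1 − f)·s²/n with f = n/N = 6057/30424 = 0.19908625.
Var(ȳ) = (1 − 0.19908625)·73900/6057 = 0.80091375·12.200759 = 9.771756.
SE(ȳ) = √(9.771756) = 3.13.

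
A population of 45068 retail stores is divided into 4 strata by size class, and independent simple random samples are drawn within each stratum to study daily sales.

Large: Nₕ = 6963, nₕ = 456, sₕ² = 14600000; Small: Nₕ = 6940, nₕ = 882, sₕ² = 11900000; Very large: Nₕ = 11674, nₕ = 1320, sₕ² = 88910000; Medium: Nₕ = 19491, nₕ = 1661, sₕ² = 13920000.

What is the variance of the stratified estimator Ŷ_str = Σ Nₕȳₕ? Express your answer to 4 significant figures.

Var(Ŷ_str) = Σₕ Nₕ²(1 − fₕ)sₕ²/nₕ.
Large: 6963²·(1 − 456/6963)·14600000/456 = 1.4506586 × 10^12.
Small: 6940²·(1 − 882/6940)·11900000/882 = 5.6724035 × 10^11.
Very large: 11674²·(1 − 1320/11674)·88910000/1320 = 8.1415019 × 10^12.
Medium: 19491²·(1 − 1661/19491)·13920000/1661 = 2.9124271 × 10^12.
Sum = 1.3071828 × 10^13.

1.307 × 10^13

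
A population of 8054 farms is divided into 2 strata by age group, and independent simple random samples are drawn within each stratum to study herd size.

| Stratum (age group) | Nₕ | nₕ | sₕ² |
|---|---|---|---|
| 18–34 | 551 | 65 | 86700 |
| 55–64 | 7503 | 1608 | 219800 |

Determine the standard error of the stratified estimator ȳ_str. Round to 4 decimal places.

Var(ȳ_str) = Σₕ Wₕ²(1 − fₕ)sₕ²/nₕ with Wₕ = Nₕ/N, N = 8054.
18–34: Wₕ = 0.06841321; term = 0.06841321²·(1 − 0.11796733)·86700/65 = 5.506433.
55–64: Wₕ = 0.93158679; term = 0.93158679²·(1 − 0.21431427)·219800/1608 = 93.204558.
Sum = 98.710991.
SE = √(98.710991) = 9.9353.

9.9353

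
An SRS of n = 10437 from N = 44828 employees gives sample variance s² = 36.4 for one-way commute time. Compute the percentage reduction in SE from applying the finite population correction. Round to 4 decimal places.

12.4114

f = n/N = 10437/44828 = 0.23282324.
SE_no-fpc = √(s²/n) = 0.05905584; SE_fpc = √((1−f)s²/n) = 0.0517262.
Ratio = √(1−f) = 0.87588627. Reduction = 100·(1 − 0.87588627) = 12.4114%.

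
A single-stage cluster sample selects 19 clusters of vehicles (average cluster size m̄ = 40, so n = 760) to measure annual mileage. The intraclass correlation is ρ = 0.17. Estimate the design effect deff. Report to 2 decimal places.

deff = 1 + (40 − 1)·0.17 = 1 + 6.63 = 7.63.

7.63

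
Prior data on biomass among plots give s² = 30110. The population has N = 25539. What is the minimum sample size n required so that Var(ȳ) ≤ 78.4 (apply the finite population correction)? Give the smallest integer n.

Without fpc, n₀ = s²/D = 30110/78.4 = 384.0561.
With fpc, (1 − n/N)·s²/n ≤ D requires n ≥ n₀/(1 + n₀/N) = 384.0561/(1 + 384.0561/25539) = 378.3662.
Rounding up, n = 379.

379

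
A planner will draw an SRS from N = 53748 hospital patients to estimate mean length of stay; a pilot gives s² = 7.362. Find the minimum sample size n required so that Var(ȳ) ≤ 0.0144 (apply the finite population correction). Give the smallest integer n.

Without fpc, n₀ = s²/D = 7.362/0.0144 = 511.2500.
With fpc, (1 − n/N)·s²/n ≤ D requires n ≥ n₀/(1 + n₀/N) = 511.2500/(1 + 511.2500/53748) = 506.4328.
Rounding up, n = 507.

507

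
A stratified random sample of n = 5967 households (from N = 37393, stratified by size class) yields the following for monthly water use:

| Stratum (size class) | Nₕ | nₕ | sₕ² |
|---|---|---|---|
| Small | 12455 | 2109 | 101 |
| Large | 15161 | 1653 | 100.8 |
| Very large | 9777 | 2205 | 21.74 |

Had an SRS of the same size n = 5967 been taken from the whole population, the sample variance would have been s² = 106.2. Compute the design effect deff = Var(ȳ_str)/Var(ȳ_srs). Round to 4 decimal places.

0.9271

Var(ȳ_str) = Σ Wₕ²(1−fₕ)sₕ²/nₕ with Wₕ = Nₕ/37393:
  Small: (12455/37393)²·(1−2109/12455)·101/2109 = 0.0044134721
  Large: (15161/37393)²·(1−1653/15161)·100.8/1653 = 0.008931532
  Very large: (9777/37393)²·(1−2205/9777)·21.74/2205 = 5.2201928 × 10^-4
  → Var(ȳ_str) = 0.013867023.
Var(ȳ_srs) = (1 − 5967/37393)·106.2/5967 = 0.014957785.
deff = 0.013867023 / 0.014957785 = 0.9271.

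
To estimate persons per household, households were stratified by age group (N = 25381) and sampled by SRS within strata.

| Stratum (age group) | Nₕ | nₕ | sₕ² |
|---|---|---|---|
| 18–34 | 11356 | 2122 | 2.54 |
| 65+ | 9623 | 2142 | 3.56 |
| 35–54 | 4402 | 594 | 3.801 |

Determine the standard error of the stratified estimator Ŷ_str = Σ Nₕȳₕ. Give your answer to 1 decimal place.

Var(Ŷ_str) = Σₕ Nₕ²(1 − fₕ)sₕ²/nₕ.
18–34: 11356²·(1 − 2122/11356)·2.54/2122 = 125517.3.
65+: 9623²·(1 − 2142/9623)·3.56/2142 = 119646.69.
35–54: 4402²·(1 − 594/4402)·3.801/594 = 107265.09.
Sum = 352429.08.
SE = √(352429.08) = 593.7.

593.7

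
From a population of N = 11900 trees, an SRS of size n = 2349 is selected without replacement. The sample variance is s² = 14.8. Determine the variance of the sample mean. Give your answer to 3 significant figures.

Under SRS without replacement, Var(ȳ) = (1 − f)·s²/n with f = n/N = 2349/11900 = 0.19739496.
Var(ȳ) = (1 − 0.19739496)·14.8/2349 = 0.80260504·0.0063005534 = 0.0050568559.

0.00506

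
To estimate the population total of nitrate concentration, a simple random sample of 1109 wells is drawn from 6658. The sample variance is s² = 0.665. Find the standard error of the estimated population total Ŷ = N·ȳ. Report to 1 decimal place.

148.8

Var(Ŷ) = N²·Var(ȳ) = N²·(1 − n/N)·s²/n.
f = 1109/6658 = 0.16656654; Var(ȳ) = 0.83343346·0.665/1109 = 4.9975947 × 10^-4.
Var(Ŷ) = 6658² · (4.9975947 × 10^-4) = 22153.82.
SE(Ŷ) = √(22153.82) = 148.8.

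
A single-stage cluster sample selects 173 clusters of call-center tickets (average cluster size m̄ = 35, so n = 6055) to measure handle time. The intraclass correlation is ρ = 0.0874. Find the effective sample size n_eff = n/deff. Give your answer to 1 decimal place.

1524.6

deff = 1 + (35 − 1)·0.0874 = 1 + 2.9716 = 3.9716.
n_eff = 6055 / 3.9716 = 1524.6.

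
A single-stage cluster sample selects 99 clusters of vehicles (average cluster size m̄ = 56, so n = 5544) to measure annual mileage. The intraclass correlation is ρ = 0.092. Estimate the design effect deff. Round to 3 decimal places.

6.060

deff = 1 + (56 − 1)·0.092 = 1 + 5.06 = 6.06.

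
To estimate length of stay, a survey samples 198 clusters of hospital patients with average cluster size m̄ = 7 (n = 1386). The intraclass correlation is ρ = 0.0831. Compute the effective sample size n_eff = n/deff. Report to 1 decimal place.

924.9

deff = 1 + (7 − 1)·0.0831 = 1 + 0.4986 = 1.4986.
n_eff = 1386 / 1.4986 = 924.9.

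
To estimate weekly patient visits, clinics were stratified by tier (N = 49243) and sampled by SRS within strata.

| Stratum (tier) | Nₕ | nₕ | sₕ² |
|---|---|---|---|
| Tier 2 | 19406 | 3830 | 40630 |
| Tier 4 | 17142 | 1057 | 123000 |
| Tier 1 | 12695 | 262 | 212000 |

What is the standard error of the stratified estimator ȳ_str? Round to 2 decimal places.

8.20

Var(ȳ_str) = Σₕ Wₕ²(1 − fₕ)sₕ²/nₕ with Wₕ = Nₕ/N, N = 49243.
Tier 2: Wₕ = 0.39408647; term = 0.39408647²·(1 − 0.19736164)·40630/3830 = 1.322364.
Tier 4: Wₕ = 0.34811039; term = 0.34811039²·(1 − 0.06166142)·123000/1057 = 13.231945.
Tier 1: Wₕ = 0.25780314; term = 0.25780314²·(1 − 0.02063805)·212000/262 = 52.668894.
Sum = 67.223203.
SE = √(67.223203) = 8.20.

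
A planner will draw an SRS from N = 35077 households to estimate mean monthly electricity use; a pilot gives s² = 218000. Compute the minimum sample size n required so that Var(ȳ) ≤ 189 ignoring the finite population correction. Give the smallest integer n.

1154

Without fpc, n₀ = s²/D = 218000/189 = 1153.4392.
Rounding up, n = 1154.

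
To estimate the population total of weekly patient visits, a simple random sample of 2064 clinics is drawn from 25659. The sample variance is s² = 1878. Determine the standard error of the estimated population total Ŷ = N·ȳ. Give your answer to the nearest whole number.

Var(Ŷ) = N²·Var(ȳ) = N²·(1 − n/N)·s²/n.
f = 2064/25659 = 0.08043961; Var(ȳ) = 0.91956039·1878/2064 = 0.83669303.
Var(Ŷ) = 25659² · 0.83669303 = 5.5086554 × 10^8.
SE(Ŷ) = √(5.5086554 × 10^8) = 23471.

23471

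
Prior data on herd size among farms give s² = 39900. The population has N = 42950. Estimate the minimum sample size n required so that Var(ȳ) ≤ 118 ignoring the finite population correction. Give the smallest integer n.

Without fpc, n₀ = s²/D = 39900/118 = 338.1356.
Rounding up, n = 339.

339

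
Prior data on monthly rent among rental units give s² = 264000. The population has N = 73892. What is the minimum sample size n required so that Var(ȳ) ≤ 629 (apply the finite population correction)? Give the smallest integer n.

418

Without fpc, n₀ = s²/D = 264000/629 = 419.7138.
With fpc, (1 − n/N)·s²/n ≤ D requires n ≥ n₀/(1 + n₀/N) = 419.7138/(1 + 419.7138/73892) = 417.3432.
Rounding up, n = 418.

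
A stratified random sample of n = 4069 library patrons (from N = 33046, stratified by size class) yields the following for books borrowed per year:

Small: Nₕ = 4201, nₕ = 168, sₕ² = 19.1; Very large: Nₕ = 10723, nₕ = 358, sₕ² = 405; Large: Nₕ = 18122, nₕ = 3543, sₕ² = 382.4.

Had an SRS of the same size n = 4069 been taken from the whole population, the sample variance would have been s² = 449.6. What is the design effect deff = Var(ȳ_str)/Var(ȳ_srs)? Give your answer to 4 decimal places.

Var(ȳ_str) = Σ Wₕ²(1−fₕ)sₕ²/nₕ with Wₕ = Nₕ/33046:
  Small: (4201/33046)²·(1−168/4201)·19.1/168 = 0.0017638725
  Very large: (10723/33046)²·(1−358/10723)·405/358 = 0.1151383
  Large: (18122/33046)²·(1−3543/18122)·382.4/3543 = 0.02611216
  → Var(ȳ_str) = 0.14301433.
Var(ȳ_srs) = (1 − 4069/33046)·449.6/4069 = 0.096888701.
deff = 0.14301433 / 0.096888701 = 1.4761.

1.4761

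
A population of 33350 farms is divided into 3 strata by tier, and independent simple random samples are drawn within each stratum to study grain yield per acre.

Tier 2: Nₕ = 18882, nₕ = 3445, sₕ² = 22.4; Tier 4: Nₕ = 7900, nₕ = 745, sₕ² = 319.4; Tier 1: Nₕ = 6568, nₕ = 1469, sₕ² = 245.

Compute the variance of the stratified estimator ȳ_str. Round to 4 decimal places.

0.0285

Var(ȳ_str) = Σₕ Wₕ²(1 − fₕ)sₕ²/nₕ with Wₕ = Nₕ/N, N = 33350.
Tier 2: Wₕ = 0.56617691; term = 0.56617691²·(1 − 0.18244889)·22.4/3445 = 0.001704033.
Tier 4: Wₕ = 0.23688156; term = 0.23688156²·(1 − 0.09430380)·319.4/745 = 0.021788317.
Tier 1: Wₕ = 0.19694153; term = 0.19694153²·(1 − 0.22366017)·245/1469 = 0.0050219313.
Sum = 0.028514281.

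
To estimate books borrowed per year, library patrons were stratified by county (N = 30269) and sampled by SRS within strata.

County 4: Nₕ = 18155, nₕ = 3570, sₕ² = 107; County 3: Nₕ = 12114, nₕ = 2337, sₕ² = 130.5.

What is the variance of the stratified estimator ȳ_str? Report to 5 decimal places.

0.01588

Var(ȳ_str) = Σₕ Wₕ²(1 − fₕ)sₕ²/nₕ with Wₕ = Nₕ/N, N = 30269.
County 4: Wₕ = 0.59978856; term = 0.59978856²·(1 − 0.19664004)·107/3570 = 0.0086620782.
County 3: Wₕ = 0.40021144; term = 0.40021144²·(1 − 0.19291729)·130.5/2337 = 0.0072185312.
Sum = 0.015880609.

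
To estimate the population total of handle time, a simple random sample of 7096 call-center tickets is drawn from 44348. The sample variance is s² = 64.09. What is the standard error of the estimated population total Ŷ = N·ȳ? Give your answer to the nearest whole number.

Var(Ŷ) = N²·Var(ȳ) = N²·(1 − n/N)·s²/n.
f = 7096/44348 = 0.16000722; Var(ȳ) = 0.83999278·64.09/7096 = 0.0075866879.
Var(Ŷ) = 44348² · 0.0075866879 = 1.4921081 × 10^7.
SE(Ŷ) = √(1.4921081 × 10^7) = 3863.

3863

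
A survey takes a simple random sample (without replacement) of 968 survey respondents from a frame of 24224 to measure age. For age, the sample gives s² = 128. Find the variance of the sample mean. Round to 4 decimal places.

0.1269

Under SRS without replacement, Var(ȳ) = (1 − f)·s²/n with f = n/N = 968/24224 = 0.03996037.
Var(ȳ) = (1 − 0.03996037)·128/968 = 0.96003963·0.1322314 = 0.12694739.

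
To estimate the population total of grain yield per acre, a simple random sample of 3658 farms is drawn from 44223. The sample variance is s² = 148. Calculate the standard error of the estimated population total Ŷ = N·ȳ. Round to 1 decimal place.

8519.4

Var(Ŷ) = N²·Var(ȳ) = N²·(1 − n/N)·s²/n.
f = 3658/44223 = 0.08271714; Var(ȳ) = 0.91728286·148/3658 = 0.037112593.
Var(Ŷ) = 44223² · 0.037112593 = 7.2580123 × 10^7.
SE(Ŷ) = √(7.2580123 × 10^7) = 8519.4.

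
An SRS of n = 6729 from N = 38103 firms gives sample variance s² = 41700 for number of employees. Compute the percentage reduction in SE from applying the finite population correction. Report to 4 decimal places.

f = n/N = 6729/38103 = 0.17660027.
SE_no-fpc = √(s²/n) = 2.489389; SE_fpc = √((1−f)s²/n) = 2.2589058.
Ratio = √(1−f) = 0.90741376. Reduction = 100·(1 − 0.90741376) = 9.2586%.

9.2586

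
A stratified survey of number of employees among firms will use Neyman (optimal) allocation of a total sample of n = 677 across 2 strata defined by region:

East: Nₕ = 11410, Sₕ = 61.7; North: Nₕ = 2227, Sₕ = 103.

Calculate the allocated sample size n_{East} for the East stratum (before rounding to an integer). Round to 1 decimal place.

510.6

Neyman allocation: nₕ = n·NₕSₕ / Σⱼ NⱼSⱼ.
Σ NⱼSⱼ = 11410·61.7 + 2227·103 = 933378.
n_{East} = 677·11410·61.7 / 933378 = 510.6.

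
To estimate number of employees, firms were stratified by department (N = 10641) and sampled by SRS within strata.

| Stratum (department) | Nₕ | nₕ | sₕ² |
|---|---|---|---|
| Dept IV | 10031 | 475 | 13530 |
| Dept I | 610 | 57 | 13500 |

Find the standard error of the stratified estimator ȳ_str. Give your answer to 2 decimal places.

4.98

Var(ȳ_str) = Σₕ Wₕ²(1 − fₕ)sₕ²/nₕ with Wₕ = Nₕ/N, N = 10641.
Dept IV: Wₕ = 0.94267456; term = 0.94267456²·(1 − 0.04735321)·13530/475 = 24.113468.
Dept I: Wₕ = 0.05732544; term = 0.05732544²·(1 − 0.09344262)·13500/57 = 0.70558444.
Sum = 24.819052.
SE = √(24.819052) = 4.98.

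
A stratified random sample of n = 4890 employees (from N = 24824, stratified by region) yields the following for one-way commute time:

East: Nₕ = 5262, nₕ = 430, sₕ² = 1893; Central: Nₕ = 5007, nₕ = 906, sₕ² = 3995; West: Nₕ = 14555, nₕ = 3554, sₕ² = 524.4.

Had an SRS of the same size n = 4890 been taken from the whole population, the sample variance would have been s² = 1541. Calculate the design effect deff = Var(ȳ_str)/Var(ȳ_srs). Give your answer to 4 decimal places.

Var(ȳ_str) = Σ Wₕ²(1−fₕ)sₕ²/nₕ with Wₕ = Nₕ/24824:
  East: (5262/24824)²·(1−430/5262)·1893/430 = 0.18164205
  Central: (5007/24824)²·(1−906/5007)·3995/906 = 0.14693066
  West: (14555/24824)²·(1−3554/14555)·524.4/3554 = 0.03833947
  → Var(ȳ_str) = 0.36691218.
Var(ȳ_srs) = (1 − 4890/24824)·1541/4890 = 0.2530559.
deff = 0.36691218 / 0.2530559 = 1.4499.

1.4499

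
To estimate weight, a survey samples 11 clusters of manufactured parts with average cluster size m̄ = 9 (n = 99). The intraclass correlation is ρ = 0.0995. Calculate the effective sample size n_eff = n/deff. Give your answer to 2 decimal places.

deff = 1 + (9 − 1)·0.0995 = 1 + 0.796 = 1.796.
n_eff = 99 / 1.796 = 55.12.

55.12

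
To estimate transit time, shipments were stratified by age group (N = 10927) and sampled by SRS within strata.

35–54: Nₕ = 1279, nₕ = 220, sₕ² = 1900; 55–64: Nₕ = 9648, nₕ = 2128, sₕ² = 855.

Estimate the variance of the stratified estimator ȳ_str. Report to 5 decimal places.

0.34212

Var(ȳ_str) = Σₕ Wₕ²(1 − fₕ)sₕ²/nₕ with Wₕ = Nₕ/N, N = 10927.
35–54: Wₕ = 0.11704951; term = 0.11704951²·(1 − 0.17200938)·1900/220 = 0.097970548.
55–64: Wₕ = 0.88295049; term = 0.88295049²·(1 − 0.22056385)·855/2128 = 0.24414495.
Sum = 0.3421155.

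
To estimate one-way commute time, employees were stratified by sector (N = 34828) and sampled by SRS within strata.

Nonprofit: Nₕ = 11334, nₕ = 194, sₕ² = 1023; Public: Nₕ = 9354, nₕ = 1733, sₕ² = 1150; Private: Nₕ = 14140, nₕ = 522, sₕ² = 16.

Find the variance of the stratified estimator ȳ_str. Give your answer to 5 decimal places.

0.59275

Var(ȳ_str) = Σₕ Wₕ²(1 − fₕ)sₕ²/nₕ with Wₕ = Nₕ/N, N = 34828.
Nonprofit: Wₕ = 0.32542782; term = 0.32542782²·(1 − 0.01711664)·1023/194 = 0.54888989.
Public: Wₕ = 0.26857701; term = 0.26857701²·(1 − 0.18526833)·1150/1733 = 0.038998826.
Private: Wₕ = 0.40599518; term = 0.40599518²·(1 − 0.03691655)·16/522 = 0.00486581.
Sum = 0.59275453.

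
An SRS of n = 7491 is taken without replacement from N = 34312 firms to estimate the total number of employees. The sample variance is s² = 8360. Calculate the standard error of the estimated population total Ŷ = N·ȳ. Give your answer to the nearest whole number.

Var(Ŷ) = N²·Var(ȳ) = N²·(1 − n/N)·s²/n.
f = 7491/34312 = 0.21832012; Var(ȳ) = 0.78167988·8360/7491 = 0.87235934.
Var(Ŷ) = 34312² · 0.87235934 = 1.0270403 × 10^9.
SE(Ŷ) = √(1.0270403 × 10^9) = 32047.

32047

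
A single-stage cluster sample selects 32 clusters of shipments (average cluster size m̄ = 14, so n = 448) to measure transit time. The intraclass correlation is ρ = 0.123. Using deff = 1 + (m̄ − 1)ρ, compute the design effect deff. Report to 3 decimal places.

deff = 1 + (14 − 1)·0.123 = 1 + 1.599 = 2.599.

2.599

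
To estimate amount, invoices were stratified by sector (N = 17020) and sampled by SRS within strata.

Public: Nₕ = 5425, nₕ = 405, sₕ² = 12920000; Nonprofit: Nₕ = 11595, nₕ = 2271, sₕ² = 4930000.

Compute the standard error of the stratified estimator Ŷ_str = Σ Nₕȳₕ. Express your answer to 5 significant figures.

1.0505 × 10^6

Var(Ŷ_str) = Σₕ Nₕ²(1 − fₕ)sₕ²/nₕ.
Public: 5425²·(1 − 405/5425)·12920000/405 = 8.6878227 × 10^11.
Nonprofit: 11595²·(1 − 2271/11595)·4930000/2271 = 2.3469444 × 10^11.
Sum = 1.1034767 × 10^12.
SE = √(1.1034767 × 10^12) = 1.0505 × 10^6.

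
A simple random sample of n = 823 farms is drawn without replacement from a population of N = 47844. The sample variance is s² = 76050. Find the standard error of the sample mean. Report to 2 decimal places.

Under SRS without replacement, Var(ȳ) = (1 − f)·s²/n with f = n/N = 823/47844 = 0.01720174.
Var(ȳ) = (1 − 0.01720174)·76050/823 = 0.98279826·92.405832 = 90.816291.
SE(ȳ) = √(90.816291) = 9.53.

9.53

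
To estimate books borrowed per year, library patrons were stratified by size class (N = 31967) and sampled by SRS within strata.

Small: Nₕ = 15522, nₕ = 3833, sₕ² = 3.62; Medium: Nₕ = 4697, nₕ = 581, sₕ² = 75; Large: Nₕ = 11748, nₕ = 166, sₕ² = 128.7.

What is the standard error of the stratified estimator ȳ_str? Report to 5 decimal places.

Var(ȳ_str) = Σₕ Wₕ²(1 − fₕ)sₕ²/nₕ with Wₕ = Nₕ/N, N = 31967.
Small: Wₕ = 0.48556324; term = 0.48556324²·(1 − 0.24693983)·3.62/3833 = 1.6768377 × 10^-4.
Medium: Wₕ = 0.14693277; term = 0.14693277²·(1 − 0.12369598)·75/581 = 0.0024421779.
Large: Wₕ = 0.36750399; term = 0.36750399²·(1 − 0.01413006)·128.7/166 = 0.10323197.
Sum = 0.10584183.
SE = √(0.10584183) = 0.32533.

0.32533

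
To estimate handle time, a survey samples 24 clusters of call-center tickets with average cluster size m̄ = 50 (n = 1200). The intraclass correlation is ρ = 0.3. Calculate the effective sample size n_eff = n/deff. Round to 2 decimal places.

deff = 1 + (50 − 1)·0.3 = 1 + 14.7 = 15.7.
n_eff = 1200 / 15.7 = 76.43.

76.43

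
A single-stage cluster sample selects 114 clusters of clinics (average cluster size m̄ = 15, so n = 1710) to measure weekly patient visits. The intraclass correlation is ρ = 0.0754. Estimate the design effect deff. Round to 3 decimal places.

2.056

deff = 1 + (15 − 1)·0.0754 = 1 + 1.0556 = 2.0556.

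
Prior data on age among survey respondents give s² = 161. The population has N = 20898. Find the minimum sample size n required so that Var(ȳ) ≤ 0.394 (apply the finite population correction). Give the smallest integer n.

401

Without fpc, n₀ = s²/D = 161/0.394 = 408.6294.
With fpc, (1 − n/N)·s²/n ≤ D requires n ≥ n₀/(1 + n₀/N) = 408.6294/(1 + 408.6294/20898) = 400.7925.
Rounding up, n = 401.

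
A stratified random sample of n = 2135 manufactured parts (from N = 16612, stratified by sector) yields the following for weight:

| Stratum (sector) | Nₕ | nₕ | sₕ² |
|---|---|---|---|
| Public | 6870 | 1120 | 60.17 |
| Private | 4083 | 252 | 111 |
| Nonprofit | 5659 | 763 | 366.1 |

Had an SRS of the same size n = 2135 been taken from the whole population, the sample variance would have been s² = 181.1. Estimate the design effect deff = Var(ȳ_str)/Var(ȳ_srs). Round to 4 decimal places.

Var(ȳ_str) = Σ Wₕ²(1−fₕ)sₕ²/nₕ with Wₕ = Nₕ/16612:
  Public: (6870/16612)²·(1−1120/6870)·60.17/1120 = 0.0076902901
  Private: (4083/16612)²·(1−252/4083)·111/252 = 0.024967216
  Nonprofit: (5659/16612)²·(1−763/5659)·366.1/763 = 0.048173971
  → Var(ȳ_str) = 0.080831477.
Var(ȳ_srs) = (1 − 2135/16612)·181.1/2135 = 0.073922598.
deff = 0.080831477 / 0.073922598 = 1.0935.

1.0935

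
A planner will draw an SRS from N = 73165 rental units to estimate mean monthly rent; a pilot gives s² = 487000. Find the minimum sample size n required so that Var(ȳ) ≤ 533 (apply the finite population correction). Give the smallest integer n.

903

Without fpc, n₀ = s²/D = 487000/533 = 913.6961.
With fpc, (1 − n/N)·s²/n ≤ D requires n ≥ n₀/(1 + n₀/N) = 913.6961/(1 + 913.6961/73165) = 902.4265.
Rounding up, n = 903.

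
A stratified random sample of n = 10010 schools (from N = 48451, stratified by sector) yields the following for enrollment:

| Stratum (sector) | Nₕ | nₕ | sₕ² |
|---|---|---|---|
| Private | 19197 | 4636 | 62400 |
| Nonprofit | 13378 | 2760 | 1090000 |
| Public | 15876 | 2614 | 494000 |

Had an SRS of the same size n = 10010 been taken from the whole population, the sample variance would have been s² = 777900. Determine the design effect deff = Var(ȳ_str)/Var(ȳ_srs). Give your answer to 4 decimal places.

Var(ȳ_str) = Σ Wₕ²(1−fₕ)sₕ²/nₕ with Wₕ = Nₕ/48451:
  Private: (19197/48451)²·(1−4636/19197)·62400/4636 = 1.6027295
  Nonprofit: (13378/48451)²·(1−2760/13378)·1090000/2760 = 23.897135
  Public: (15876/48451)²·(1−2614/15876)·494000/2614 = 16.949855
  → Var(ȳ_str) = 42.44972.
Var(ȳ_srs) = (1 − 10010/48451)·777900/10010 = 61.656892.
deff = 42.44972 / 61.656892 = 0.6885.

0.6885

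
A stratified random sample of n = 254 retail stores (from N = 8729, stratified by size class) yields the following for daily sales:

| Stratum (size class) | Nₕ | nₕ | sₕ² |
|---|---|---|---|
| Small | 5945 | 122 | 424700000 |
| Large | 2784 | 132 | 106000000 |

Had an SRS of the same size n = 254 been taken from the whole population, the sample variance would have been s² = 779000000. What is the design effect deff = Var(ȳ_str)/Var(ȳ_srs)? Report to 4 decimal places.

0.5573

Var(ȳ_str) = Σ Wₕ²(1−fₕ)sₕ²/nₕ with Wₕ = Nₕ/8729:
  Small: (5945/8729)²·(1−122/5945)·424700000/122 = 1.5815834 × 10^6
  Large: (2784/8729)²·(1−132/2784)·106000000/132 = 77811.842
  → Var(ȳ_str) = 1.6593952 × 10^6.
Var(ȳ_srs) = (1 − 254/8729)·779000000/254 = 2.9776864 × 10^6.
deff = (1.6593952 × 10^6) / (2.9776864 × 10^6) = 0.5573.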